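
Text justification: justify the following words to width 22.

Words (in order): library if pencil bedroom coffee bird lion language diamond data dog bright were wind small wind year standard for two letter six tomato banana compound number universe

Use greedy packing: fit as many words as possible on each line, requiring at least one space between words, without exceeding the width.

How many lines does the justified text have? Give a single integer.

Answer: 9

Derivation:
Line 1: ['library', 'if', 'pencil'] (min_width=17, slack=5)
Line 2: ['bedroom', 'coffee', 'bird'] (min_width=19, slack=3)
Line 3: ['lion', 'language', 'diamond'] (min_width=21, slack=1)
Line 4: ['data', 'dog', 'bright', 'were'] (min_width=20, slack=2)
Line 5: ['wind', 'small', 'wind', 'year'] (min_width=20, slack=2)
Line 6: ['standard', 'for', 'two'] (min_width=16, slack=6)
Line 7: ['letter', 'six', 'tomato'] (min_width=17, slack=5)
Line 8: ['banana', 'compound', 'number'] (min_width=22, slack=0)
Line 9: ['universe'] (min_width=8, slack=14)
Total lines: 9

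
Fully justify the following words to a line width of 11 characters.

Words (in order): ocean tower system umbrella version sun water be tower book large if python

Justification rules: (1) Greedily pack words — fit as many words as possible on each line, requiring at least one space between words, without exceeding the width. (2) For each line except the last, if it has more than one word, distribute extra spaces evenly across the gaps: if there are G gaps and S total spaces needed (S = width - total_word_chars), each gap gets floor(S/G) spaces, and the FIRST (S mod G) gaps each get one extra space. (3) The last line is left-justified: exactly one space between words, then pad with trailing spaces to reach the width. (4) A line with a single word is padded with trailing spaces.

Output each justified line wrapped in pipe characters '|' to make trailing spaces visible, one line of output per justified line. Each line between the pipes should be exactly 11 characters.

Answer: |ocean tower|
|system     |
|umbrella   |
|version sun|
|water    be|
|tower  book|
|large    if|
|python     |

Derivation:
Line 1: ['ocean', 'tower'] (min_width=11, slack=0)
Line 2: ['system'] (min_width=6, slack=5)
Line 3: ['umbrella'] (min_width=8, slack=3)
Line 4: ['version', 'sun'] (min_width=11, slack=0)
Line 5: ['water', 'be'] (min_width=8, slack=3)
Line 6: ['tower', 'book'] (min_width=10, slack=1)
Line 7: ['large', 'if'] (min_width=8, slack=3)
Line 8: ['python'] (min_width=6, slack=5)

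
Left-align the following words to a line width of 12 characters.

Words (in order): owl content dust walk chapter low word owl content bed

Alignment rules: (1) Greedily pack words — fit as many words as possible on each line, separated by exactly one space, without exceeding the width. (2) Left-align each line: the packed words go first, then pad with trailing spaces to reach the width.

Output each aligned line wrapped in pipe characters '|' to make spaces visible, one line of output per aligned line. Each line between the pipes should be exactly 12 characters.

Answer: |owl content |
|dust walk   |
|chapter low |
|word owl    |
|content bed |

Derivation:
Line 1: ['owl', 'content'] (min_width=11, slack=1)
Line 2: ['dust', 'walk'] (min_width=9, slack=3)
Line 3: ['chapter', 'low'] (min_width=11, slack=1)
Line 4: ['word', 'owl'] (min_width=8, slack=4)
Line 5: ['content', 'bed'] (min_width=11, slack=1)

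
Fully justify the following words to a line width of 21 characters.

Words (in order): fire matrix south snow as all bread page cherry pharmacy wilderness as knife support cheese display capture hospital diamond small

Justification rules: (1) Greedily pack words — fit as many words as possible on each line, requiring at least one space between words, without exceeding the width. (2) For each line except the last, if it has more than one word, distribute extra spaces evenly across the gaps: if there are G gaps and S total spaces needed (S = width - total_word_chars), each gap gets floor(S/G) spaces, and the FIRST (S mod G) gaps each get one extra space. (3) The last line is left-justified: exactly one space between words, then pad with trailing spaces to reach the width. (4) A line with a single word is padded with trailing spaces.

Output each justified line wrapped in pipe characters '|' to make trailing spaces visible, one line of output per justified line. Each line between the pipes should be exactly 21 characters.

Line 1: ['fire', 'matrix', 'south'] (min_width=17, slack=4)
Line 2: ['snow', 'as', 'all', 'bread'] (min_width=17, slack=4)
Line 3: ['page', 'cherry', 'pharmacy'] (min_width=20, slack=1)
Line 4: ['wilderness', 'as', 'knife'] (min_width=19, slack=2)
Line 5: ['support', 'cheese'] (min_width=14, slack=7)
Line 6: ['display', 'capture'] (min_width=15, slack=6)
Line 7: ['hospital', 'diamond'] (min_width=16, slack=5)
Line 8: ['small'] (min_width=5, slack=16)

Answer: |fire   matrix   south|
|snow   as  all  bread|
|page  cherry pharmacy|
|wilderness  as  knife|
|support        cheese|
|display       capture|
|hospital      diamond|
|small                |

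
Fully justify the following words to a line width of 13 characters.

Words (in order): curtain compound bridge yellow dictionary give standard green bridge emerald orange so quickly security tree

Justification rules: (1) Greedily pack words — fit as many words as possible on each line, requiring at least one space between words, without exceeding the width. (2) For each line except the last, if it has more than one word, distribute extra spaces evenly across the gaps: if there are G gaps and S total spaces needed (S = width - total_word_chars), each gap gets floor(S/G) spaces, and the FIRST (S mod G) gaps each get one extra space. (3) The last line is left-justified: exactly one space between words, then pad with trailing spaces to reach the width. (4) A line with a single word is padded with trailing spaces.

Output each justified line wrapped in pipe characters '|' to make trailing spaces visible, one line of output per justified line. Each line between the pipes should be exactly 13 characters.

Answer: |curtain      |
|compound     |
|bridge yellow|
|dictionary   |
|give standard|
|green  bridge|
|emerald      |
|orange     so|
|quickly      |
|security tree|

Derivation:
Line 1: ['curtain'] (min_width=7, slack=6)
Line 2: ['compound'] (min_width=8, slack=5)
Line 3: ['bridge', 'yellow'] (min_width=13, slack=0)
Line 4: ['dictionary'] (min_width=10, slack=3)
Line 5: ['give', 'standard'] (min_width=13, slack=0)
Line 6: ['green', 'bridge'] (min_width=12, slack=1)
Line 7: ['emerald'] (min_width=7, slack=6)
Line 8: ['orange', 'so'] (min_width=9, slack=4)
Line 9: ['quickly'] (min_width=7, slack=6)
Line 10: ['security', 'tree'] (min_width=13, slack=0)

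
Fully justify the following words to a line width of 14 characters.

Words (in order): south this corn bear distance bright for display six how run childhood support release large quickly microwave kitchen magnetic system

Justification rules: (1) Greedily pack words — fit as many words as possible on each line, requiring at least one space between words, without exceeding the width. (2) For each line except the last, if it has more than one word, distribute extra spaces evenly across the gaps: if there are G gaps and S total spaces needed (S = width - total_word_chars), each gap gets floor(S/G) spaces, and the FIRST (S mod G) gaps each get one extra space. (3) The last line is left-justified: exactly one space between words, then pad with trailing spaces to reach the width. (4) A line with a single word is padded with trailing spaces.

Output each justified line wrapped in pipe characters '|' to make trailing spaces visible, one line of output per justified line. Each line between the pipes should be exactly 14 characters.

Answer: |south     this|
|corn      bear|
|distance      |
|bright     for|
|display    six|
|how        run|
|childhood     |
|support       |
|release  large|
|quickly       |
|microwave     |
|kitchen       |
|magnetic      |
|system        |

Derivation:
Line 1: ['south', 'this'] (min_width=10, slack=4)
Line 2: ['corn', 'bear'] (min_width=9, slack=5)
Line 3: ['distance'] (min_width=8, slack=6)
Line 4: ['bright', 'for'] (min_width=10, slack=4)
Line 5: ['display', 'six'] (min_width=11, slack=3)
Line 6: ['how', 'run'] (min_width=7, slack=7)
Line 7: ['childhood'] (min_width=9, slack=5)
Line 8: ['support'] (min_width=7, slack=7)
Line 9: ['release', 'large'] (min_width=13, slack=1)
Line 10: ['quickly'] (min_width=7, slack=7)
Line 11: ['microwave'] (min_width=9, slack=5)
Line 12: ['kitchen'] (min_width=7, slack=7)
Line 13: ['magnetic'] (min_width=8, slack=6)
Line 14: ['system'] (min_width=6, slack=8)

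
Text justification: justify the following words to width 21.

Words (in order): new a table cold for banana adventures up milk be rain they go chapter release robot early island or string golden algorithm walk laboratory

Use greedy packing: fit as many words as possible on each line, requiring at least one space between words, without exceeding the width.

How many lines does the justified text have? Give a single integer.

Answer: 8

Derivation:
Line 1: ['new', 'a', 'table', 'cold', 'for'] (min_width=20, slack=1)
Line 2: ['banana', 'adventures', 'up'] (min_width=20, slack=1)
Line 3: ['milk', 'be', 'rain', 'they', 'go'] (min_width=20, slack=1)
Line 4: ['chapter', 'release', 'robot'] (min_width=21, slack=0)
Line 5: ['early', 'island', 'or'] (min_width=15, slack=6)
Line 6: ['string', 'golden'] (min_width=13, slack=8)
Line 7: ['algorithm', 'walk'] (min_width=14, slack=7)
Line 8: ['laboratory'] (min_width=10, slack=11)
Total lines: 8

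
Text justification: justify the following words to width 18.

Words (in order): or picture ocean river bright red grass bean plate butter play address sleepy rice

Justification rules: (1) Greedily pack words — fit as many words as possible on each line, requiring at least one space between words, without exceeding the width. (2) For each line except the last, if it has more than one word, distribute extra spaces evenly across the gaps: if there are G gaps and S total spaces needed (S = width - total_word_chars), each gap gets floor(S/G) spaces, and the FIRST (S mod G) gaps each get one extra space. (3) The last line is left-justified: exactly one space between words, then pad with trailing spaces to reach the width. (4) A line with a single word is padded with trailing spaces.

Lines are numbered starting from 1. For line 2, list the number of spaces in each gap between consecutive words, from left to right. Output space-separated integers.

Answer: 2 2

Derivation:
Line 1: ['or', 'picture', 'ocean'] (min_width=16, slack=2)
Line 2: ['river', 'bright', 'red'] (min_width=16, slack=2)
Line 3: ['grass', 'bean', 'plate'] (min_width=16, slack=2)
Line 4: ['butter', 'play'] (min_width=11, slack=7)
Line 5: ['address', 'sleepy'] (min_width=14, slack=4)
Line 6: ['rice'] (min_width=4, slack=14)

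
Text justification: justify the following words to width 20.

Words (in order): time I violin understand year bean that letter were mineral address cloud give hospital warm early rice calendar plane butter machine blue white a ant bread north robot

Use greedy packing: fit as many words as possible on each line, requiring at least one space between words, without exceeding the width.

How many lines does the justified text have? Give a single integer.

Answer: 10

Derivation:
Line 1: ['time', 'I', 'violin'] (min_width=13, slack=7)
Line 2: ['understand', 'year', 'bean'] (min_width=20, slack=0)
Line 3: ['that', 'letter', 'were'] (min_width=16, slack=4)
Line 4: ['mineral', 'address'] (min_width=15, slack=5)
Line 5: ['cloud', 'give', 'hospital'] (min_width=19, slack=1)
Line 6: ['warm', 'early', 'rice'] (min_width=15, slack=5)
Line 7: ['calendar', 'plane'] (min_width=14, slack=6)
Line 8: ['butter', 'machine', 'blue'] (min_width=19, slack=1)
Line 9: ['white', 'a', 'ant', 'bread'] (min_width=17, slack=3)
Line 10: ['north', 'robot'] (min_width=11, slack=9)
Total lines: 10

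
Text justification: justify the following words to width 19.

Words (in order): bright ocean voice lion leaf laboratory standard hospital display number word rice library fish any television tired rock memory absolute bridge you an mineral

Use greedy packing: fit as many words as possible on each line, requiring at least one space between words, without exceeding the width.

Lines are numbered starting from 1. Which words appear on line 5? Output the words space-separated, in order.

Line 1: ['bright', 'ocean', 'voice'] (min_width=18, slack=1)
Line 2: ['lion', 'leaf'] (min_width=9, slack=10)
Line 3: ['laboratory', 'standard'] (min_width=19, slack=0)
Line 4: ['hospital', 'display'] (min_width=16, slack=3)
Line 5: ['number', 'word', 'rice'] (min_width=16, slack=3)
Line 6: ['library', 'fish', 'any'] (min_width=16, slack=3)
Line 7: ['television', 'tired'] (min_width=16, slack=3)
Line 8: ['rock', 'memory'] (min_width=11, slack=8)
Line 9: ['absolute', 'bridge', 'you'] (min_width=19, slack=0)
Line 10: ['an', 'mineral'] (min_width=10, slack=9)

Answer: number word rice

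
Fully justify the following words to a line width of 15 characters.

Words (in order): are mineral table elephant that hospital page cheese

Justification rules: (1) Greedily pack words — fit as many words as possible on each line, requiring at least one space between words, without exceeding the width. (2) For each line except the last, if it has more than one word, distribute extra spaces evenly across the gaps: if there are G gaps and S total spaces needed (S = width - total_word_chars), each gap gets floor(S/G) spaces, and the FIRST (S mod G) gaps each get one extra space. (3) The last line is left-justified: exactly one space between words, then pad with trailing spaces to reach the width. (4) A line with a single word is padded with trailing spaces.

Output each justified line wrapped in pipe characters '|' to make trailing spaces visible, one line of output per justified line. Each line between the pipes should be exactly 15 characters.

Line 1: ['are', 'mineral'] (min_width=11, slack=4)
Line 2: ['table', 'elephant'] (min_width=14, slack=1)
Line 3: ['that', 'hospital'] (min_width=13, slack=2)
Line 4: ['page', 'cheese'] (min_width=11, slack=4)

Answer: |are     mineral|
|table  elephant|
|that   hospital|
|page cheese    |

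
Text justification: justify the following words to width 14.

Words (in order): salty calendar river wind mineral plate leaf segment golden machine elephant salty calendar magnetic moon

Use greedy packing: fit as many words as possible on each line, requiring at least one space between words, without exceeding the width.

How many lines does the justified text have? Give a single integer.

Line 1: ['salty', 'calendar'] (min_width=14, slack=0)
Line 2: ['river', 'wind'] (min_width=10, slack=4)
Line 3: ['mineral', 'plate'] (min_width=13, slack=1)
Line 4: ['leaf', 'segment'] (min_width=12, slack=2)
Line 5: ['golden', 'machine'] (min_width=14, slack=0)
Line 6: ['elephant', 'salty'] (min_width=14, slack=0)
Line 7: ['calendar'] (min_width=8, slack=6)
Line 8: ['magnetic', 'moon'] (min_width=13, slack=1)
Total lines: 8

Answer: 8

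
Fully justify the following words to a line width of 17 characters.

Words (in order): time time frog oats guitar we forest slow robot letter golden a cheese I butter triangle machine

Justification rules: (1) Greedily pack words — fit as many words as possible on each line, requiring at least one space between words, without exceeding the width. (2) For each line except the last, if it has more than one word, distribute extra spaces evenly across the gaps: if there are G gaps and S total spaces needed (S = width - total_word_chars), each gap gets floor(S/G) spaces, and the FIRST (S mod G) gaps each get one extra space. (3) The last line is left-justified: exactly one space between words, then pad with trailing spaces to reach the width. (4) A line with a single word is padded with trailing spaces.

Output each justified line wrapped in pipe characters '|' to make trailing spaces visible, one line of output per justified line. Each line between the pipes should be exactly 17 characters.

Line 1: ['time', 'time', 'frog'] (min_width=14, slack=3)
Line 2: ['oats', 'guitar', 'we'] (min_width=14, slack=3)
Line 3: ['forest', 'slow', 'robot'] (min_width=17, slack=0)
Line 4: ['letter', 'golden', 'a'] (min_width=15, slack=2)
Line 5: ['cheese', 'I', 'butter'] (min_width=15, slack=2)
Line 6: ['triangle', 'machine'] (min_width=16, slack=1)

Answer: |time   time  frog|
|oats   guitar  we|
|forest slow robot|
|letter  golden  a|
|cheese  I  butter|
|triangle machine |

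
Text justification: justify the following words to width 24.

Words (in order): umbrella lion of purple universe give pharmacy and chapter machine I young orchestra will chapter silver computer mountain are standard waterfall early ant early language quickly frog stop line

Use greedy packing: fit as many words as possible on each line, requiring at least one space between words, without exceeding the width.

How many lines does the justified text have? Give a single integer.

Line 1: ['umbrella', 'lion', 'of', 'purple'] (min_width=23, slack=1)
Line 2: ['universe', 'give', 'pharmacy'] (min_width=22, slack=2)
Line 3: ['and', 'chapter', 'machine', 'I'] (min_width=21, slack=3)
Line 4: ['young', 'orchestra', 'will'] (min_width=20, slack=4)
Line 5: ['chapter', 'silver', 'computer'] (min_width=23, slack=1)
Line 6: ['mountain', 'are', 'standard'] (min_width=21, slack=3)
Line 7: ['waterfall', 'early', 'ant'] (min_width=19, slack=5)
Line 8: ['early', 'language', 'quickly'] (min_width=22, slack=2)
Line 9: ['frog', 'stop', 'line'] (min_width=14, slack=10)
Total lines: 9

Answer: 9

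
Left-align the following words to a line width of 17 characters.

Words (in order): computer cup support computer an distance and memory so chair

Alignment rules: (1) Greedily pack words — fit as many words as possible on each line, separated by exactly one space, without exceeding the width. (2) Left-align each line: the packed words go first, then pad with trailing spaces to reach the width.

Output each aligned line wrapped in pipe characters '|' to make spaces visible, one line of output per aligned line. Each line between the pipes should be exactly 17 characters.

Answer: |computer cup     |
|support computer |
|an distance and  |
|memory so chair  |

Derivation:
Line 1: ['computer', 'cup'] (min_width=12, slack=5)
Line 2: ['support', 'computer'] (min_width=16, slack=1)
Line 3: ['an', 'distance', 'and'] (min_width=15, slack=2)
Line 4: ['memory', 'so', 'chair'] (min_width=15, slack=2)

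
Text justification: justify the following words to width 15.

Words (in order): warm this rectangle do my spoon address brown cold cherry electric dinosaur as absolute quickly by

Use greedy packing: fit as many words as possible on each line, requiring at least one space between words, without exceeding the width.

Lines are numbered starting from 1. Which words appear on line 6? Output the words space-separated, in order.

Line 1: ['warm', 'this'] (min_width=9, slack=6)
Line 2: ['rectangle', 'do', 'my'] (min_width=15, slack=0)
Line 3: ['spoon', 'address'] (min_width=13, slack=2)
Line 4: ['brown', 'cold'] (min_width=10, slack=5)
Line 5: ['cherry', 'electric'] (min_width=15, slack=0)
Line 6: ['dinosaur', 'as'] (min_width=11, slack=4)
Line 7: ['absolute'] (min_width=8, slack=7)
Line 8: ['quickly', 'by'] (min_width=10, slack=5)

Answer: dinosaur as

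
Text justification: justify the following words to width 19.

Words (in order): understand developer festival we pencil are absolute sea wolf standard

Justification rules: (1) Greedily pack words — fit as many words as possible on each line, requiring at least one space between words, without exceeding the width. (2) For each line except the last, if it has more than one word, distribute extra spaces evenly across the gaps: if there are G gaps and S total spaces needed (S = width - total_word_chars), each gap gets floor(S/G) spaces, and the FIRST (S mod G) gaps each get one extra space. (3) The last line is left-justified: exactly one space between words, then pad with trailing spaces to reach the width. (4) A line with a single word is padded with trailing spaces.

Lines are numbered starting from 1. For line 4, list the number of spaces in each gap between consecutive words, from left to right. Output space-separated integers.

Answer: 2 2

Derivation:
Line 1: ['understand'] (min_width=10, slack=9)
Line 2: ['developer', 'festival'] (min_width=18, slack=1)
Line 3: ['we', 'pencil', 'are'] (min_width=13, slack=6)
Line 4: ['absolute', 'sea', 'wolf'] (min_width=17, slack=2)
Line 5: ['standard'] (min_width=8, slack=11)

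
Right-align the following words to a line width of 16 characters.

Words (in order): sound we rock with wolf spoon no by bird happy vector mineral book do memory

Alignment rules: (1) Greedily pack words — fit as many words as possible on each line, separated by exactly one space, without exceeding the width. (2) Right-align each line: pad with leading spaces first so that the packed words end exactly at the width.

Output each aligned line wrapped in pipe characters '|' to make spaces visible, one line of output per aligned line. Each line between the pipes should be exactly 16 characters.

Answer: |   sound we rock|
| with wolf spoon|
|no by bird happy|
|  vector mineral|
|  book do memory|

Derivation:
Line 1: ['sound', 'we', 'rock'] (min_width=13, slack=3)
Line 2: ['with', 'wolf', 'spoon'] (min_width=15, slack=1)
Line 3: ['no', 'by', 'bird', 'happy'] (min_width=16, slack=0)
Line 4: ['vector', 'mineral'] (min_width=14, slack=2)
Line 5: ['book', 'do', 'memory'] (min_width=14, slack=2)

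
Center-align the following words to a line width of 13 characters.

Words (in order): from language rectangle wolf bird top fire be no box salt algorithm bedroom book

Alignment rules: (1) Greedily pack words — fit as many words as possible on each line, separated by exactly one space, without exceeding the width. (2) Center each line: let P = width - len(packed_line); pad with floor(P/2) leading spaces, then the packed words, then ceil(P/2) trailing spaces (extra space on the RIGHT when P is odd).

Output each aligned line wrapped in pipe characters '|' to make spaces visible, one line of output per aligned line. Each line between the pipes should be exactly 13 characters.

Line 1: ['from', 'language'] (min_width=13, slack=0)
Line 2: ['rectangle'] (min_width=9, slack=4)
Line 3: ['wolf', 'bird', 'top'] (min_width=13, slack=0)
Line 4: ['fire', 'be', 'no'] (min_width=10, slack=3)
Line 5: ['box', 'salt'] (min_width=8, slack=5)
Line 6: ['algorithm'] (min_width=9, slack=4)
Line 7: ['bedroom', 'book'] (min_width=12, slack=1)

Answer: |from language|
|  rectangle  |
|wolf bird top|
| fire be no  |
|  box salt   |
|  algorithm  |
|bedroom book |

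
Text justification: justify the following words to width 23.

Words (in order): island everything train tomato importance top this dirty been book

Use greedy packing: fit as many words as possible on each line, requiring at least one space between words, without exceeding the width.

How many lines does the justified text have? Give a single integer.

Answer: 3

Derivation:
Line 1: ['island', 'everything', 'train'] (min_width=23, slack=0)
Line 2: ['tomato', 'importance', 'top'] (min_width=21, slack=2)
Line 3: ['this', 'dirty', 'been', 'book'] (min_width=20, slack=3)
Total lines: 3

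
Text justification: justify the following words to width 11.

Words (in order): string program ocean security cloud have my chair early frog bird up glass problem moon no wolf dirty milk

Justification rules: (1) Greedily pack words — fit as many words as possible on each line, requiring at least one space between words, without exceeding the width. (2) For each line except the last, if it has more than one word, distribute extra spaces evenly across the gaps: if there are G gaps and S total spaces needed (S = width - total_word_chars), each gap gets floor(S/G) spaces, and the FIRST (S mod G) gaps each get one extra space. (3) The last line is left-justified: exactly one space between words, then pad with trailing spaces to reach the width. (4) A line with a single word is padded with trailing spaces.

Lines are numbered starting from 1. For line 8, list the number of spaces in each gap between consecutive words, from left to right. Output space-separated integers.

Line 1: ['string'] (min_width=6, slack=5)
Line 2: ['program'] (min_width=7, slack=4)
Line 3: ['ocean'] (min_width=5, slack=6)
Line 4: ['security'] (min_width=8, slack=3)
Line 5: ['cloud', 'have'] (min_width=10, slack=1)
Line 6: ['my', 'chair'] (min_width=8, slack=3)
Line 7: ['early', 'frog'] (min_width=10, slack=1)
Line 8: ['bird', 'up'] (min_width=7, slack=4)
Line 9: ['glass'] (min_width=5, slack=6)
Line 10: ['problem'] (min_width=7, slack=4)
Line 11: ['moon', 'no'] (min_width=7, slack=4)
Line 12: ['wolf', 'dirty'] (min_width=10, slack=1)
Line 13: ['milk'] (min_width=4, slack=7)

Answer: 5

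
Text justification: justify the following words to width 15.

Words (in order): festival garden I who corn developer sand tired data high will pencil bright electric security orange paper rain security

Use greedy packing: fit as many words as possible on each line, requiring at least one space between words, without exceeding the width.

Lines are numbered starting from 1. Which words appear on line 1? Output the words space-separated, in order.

Answer: festival garden

Derivation:
Line 1: ['festival', 'garden'] (min_width=15, slack=0)
Line 2: ['I', 'who', 'corn'] (min_width=10, slack=5)
Line 3: ['developer', 'sand'] (min_width=14, slack=1)
Line 4: ['tired', 'data', 'high'] (min_width=15, slack=0)
Line 5: ['will', 'pencil'] (min_width=11, slack=4)
Line 6: ['bright', 'electric'] (min_width=15, slack=0)
Line 7: ['security', 'orange'] (min_width=15, slack=0)
Line 8: ['paper', 'rain'] (min_width=10, slack=5)
Line 9: ['security'] (min_width=8, slack=7)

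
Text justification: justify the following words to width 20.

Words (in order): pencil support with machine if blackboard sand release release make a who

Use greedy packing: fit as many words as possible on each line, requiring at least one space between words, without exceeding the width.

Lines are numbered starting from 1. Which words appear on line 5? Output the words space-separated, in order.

Answer: a who

Derivation:
Line 1: ['pencil', 'support', 'with'] (min_width=19, slack=1)
Line 2: ['machine', 'if'] (min_width=10, slack=10)
Line 3: ['blackboard', 'sand'] (min_width=15, slack=5)
Line 4: ['release', 'release', 'make'] (min_width=20, slack=0)
Line 5: ['a', 'who'] (min_width=5, slack=15)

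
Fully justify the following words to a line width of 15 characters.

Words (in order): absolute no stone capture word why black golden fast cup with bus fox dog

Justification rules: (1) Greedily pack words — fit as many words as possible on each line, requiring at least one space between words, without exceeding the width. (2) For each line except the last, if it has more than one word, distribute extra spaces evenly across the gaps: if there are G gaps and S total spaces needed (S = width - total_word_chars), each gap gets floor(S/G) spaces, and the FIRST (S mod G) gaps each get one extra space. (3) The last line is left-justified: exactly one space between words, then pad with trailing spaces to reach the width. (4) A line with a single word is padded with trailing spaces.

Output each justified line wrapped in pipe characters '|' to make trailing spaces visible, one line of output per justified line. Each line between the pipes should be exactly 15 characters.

Line 1: ['absolute', 'no'] (min_width=11, slack=4)
Line 2: ['stone', 'capture'] (min_width=13, slack=2)
Line 3: ['word', 'why', 'black'] (min_width=14, slack=1)
Line 4: ['golden', 'fast', 'cup'] (min_width=15, slack=0)
Line 5: ['with', 'bus', 'fox'] (min_width=12, slack=3)
Line 6: ['dog'] (min_width=3, slack=12)

Answer: |absolute     no|
|stone   capture|
|word  why black|
|golden fast cup|
|with   bus  fox|
|dog            |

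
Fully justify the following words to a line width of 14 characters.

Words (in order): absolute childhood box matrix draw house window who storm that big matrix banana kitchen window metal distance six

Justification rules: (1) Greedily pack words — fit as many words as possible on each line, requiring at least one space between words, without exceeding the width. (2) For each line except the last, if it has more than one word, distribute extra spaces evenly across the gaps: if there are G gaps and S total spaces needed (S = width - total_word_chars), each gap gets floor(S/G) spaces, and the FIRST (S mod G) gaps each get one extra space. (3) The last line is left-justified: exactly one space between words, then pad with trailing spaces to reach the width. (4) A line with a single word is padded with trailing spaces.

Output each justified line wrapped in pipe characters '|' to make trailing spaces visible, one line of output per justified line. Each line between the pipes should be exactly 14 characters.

Line 1: ['absolute'] (min_width=8, slack=6)
Line 2: ['childhood', 'box'] (min_width=13, slack=1)
Line 3: ['matrix', 'draw'] (min_width=11, slack=3)
Line 4: ['house', 'window'] (min_width=12, slack=2)
Line 5: ['who', 'storm', 'that'] (min_width=14, slack=0)
Line 6: ['big', 'matrix'] (min_width=10, slack=4)
Line 7: ['banana', 'kitchen'] (min_width=14, slack=0)
Line 8: ['window', 'metal'] (min_width=12, slack=2)
Line 9: ['distance', 'six'] (min_width=12, slack=2)

Answer: |absolute      |
|childhood  box|
|matrix    draw|
|house   window|
|who storm that|
|big     matrix|
|banana kitchen|
|window   metal|
|distance six  |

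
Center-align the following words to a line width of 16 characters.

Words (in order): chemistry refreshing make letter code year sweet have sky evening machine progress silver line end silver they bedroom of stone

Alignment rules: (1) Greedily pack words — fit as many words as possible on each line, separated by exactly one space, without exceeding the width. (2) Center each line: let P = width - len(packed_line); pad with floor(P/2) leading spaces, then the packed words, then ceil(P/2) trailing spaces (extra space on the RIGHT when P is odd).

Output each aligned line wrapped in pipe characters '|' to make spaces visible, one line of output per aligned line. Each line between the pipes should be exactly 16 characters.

Answer: |   chemistry    |
|refreshing make |
|letter code year|
| sweet have sky |
|evening machine |
|progress silver |
|line end silver |
|they bedroom of |
|     stone      |

Derivation:
Line 1: ['chemistry'] (min_width=9, slack=7)
Line 2: ['refreshing', 'make'] (min_width=15, slack=1)
Line 3: ['letter', 'code', 'year'] (min_width=16, slack=0)
Line 4: ['sweet', 'have', 'sky'] (min_width=14, slack=2)
Line 5: ['evening', 'machine'] (min_width=15, slack=1)
Line 6: ['progress', 'silver'] (min_width=15, slack=1)
Line 7: ['line', 'end', 'silver'] (min_width=15, slack=1)
Line 8: ['they', 'bedroom', 'of'] (min_width=15, slack=1)
Line 9: ['stone'] (min_width=5, slack=11)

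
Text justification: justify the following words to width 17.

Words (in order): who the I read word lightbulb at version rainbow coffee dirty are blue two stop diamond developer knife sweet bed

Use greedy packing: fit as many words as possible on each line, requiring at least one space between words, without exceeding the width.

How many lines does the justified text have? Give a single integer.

Line 1: ['who', 'the', 'I', 'read'] (min_width=14, slack=3)
Line 2: ['word', 'lightbulb', 'at'] (min_width=17, slack=0)
Line 3: ['version', 'rainbow'] (min_width=15, slack=2)
Line 4: ['coffee', 'dirty', 'are'] (min_width=16, slack=1)
Line 5: ['blue', 'two', 'stop'] (min_width=13, slack=4)
Line 6: ['diamond', 'developer'] (min_width=17, slack=0)
Line 7: ['knife', 'sweet', 'bed'] (min_width=15, slack=2)
Total lines: 7

Answer: 7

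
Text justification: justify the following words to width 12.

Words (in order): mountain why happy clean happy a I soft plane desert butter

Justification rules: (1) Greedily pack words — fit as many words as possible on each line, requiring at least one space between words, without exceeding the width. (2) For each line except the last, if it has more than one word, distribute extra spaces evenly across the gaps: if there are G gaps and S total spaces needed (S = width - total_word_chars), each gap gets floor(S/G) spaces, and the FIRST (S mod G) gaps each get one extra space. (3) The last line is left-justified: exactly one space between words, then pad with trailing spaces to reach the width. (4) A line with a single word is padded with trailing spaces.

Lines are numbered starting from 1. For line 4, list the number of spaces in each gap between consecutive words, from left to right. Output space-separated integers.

Answer: 3

Derivation:
Line 1: ['mountain', 'why'] (min_width=12, slack=0)
Line 2: ['happy', 'clean'] (min_width=11, slack=1)
Line 3: ['happy', 'a', 'I'] (min_width=9, slack=3)
Line 4: ['soft', 'plane'] (min_width=10, slack=2)
Line 5: ['desert'] (min_width=6, slack=6)
Line 6: ['butter'] (min_width=6, slack=6)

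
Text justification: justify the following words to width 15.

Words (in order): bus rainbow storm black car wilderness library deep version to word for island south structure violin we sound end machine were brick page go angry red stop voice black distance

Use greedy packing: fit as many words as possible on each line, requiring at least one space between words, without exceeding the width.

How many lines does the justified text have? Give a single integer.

Answer: 13

Derivation:
Line 1: ['bus', 'rainbow'] (min_width=11, slack=4)
Line 2: ['storm', 'black', 'car'] (min_width=15, slack=0)
Line 3: ['wilderness'] (min_width=10, slack=5)
Line 4: ['library', 'deep'] (min_width=12, slack=3)
Line 5: ['version', 'to', 'word'] (min_width=15, slack=0)
Line 6: ['for', 'island'] (min_width=10, slack=5)
Line 7: ['south', 'structure'] (min_width=15, slack=0)
Line 8: ['violin', 'we', 'sound'] (min_width=15, slack=0)
Line 9: ['end', 'machine'] (min_width=11, slack=4)
Line 10: ['were', 'brick', 'page'] (min_width=15, slack=0)
Line 11: ['go', 'angry', 'red'] (min_width=12, slack=3)
Line 12: ['stop', 'voice'] (min_width=10, slack=5)
Line 13: ['black', 'distance'] (min_width=14, slack=1)
Total lines: 13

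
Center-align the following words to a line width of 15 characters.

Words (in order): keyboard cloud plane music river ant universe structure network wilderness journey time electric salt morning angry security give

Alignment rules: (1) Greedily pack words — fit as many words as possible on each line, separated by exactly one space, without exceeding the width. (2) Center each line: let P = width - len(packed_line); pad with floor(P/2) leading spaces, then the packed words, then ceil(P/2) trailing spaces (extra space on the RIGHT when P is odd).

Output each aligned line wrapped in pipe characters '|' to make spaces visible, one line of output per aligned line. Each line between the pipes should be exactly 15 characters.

Answer: |keyboard cloud |
|  plane music  |
|   river ant   |
|   universe    |
|   structure   |
|    network    |
|  wilderness   |
| journey time  |
| electric salt |
| morning angry |
| security give |

Derivation:
Line 1: ['keyboard', 'cloud'] (min_width=14, slack=1)
Line 2: ['plane', 'music'] (min_width=11, slack=4)
Line 3: ['river', 'ant'] (min_width=9, slack=6)
Line 4: ['universe'] (min_width=8, slack=7)
Line 5: ['structure'] (min_width=9, slack=6)
Line 6: ['network'] (min_width=7, slack=8)
Line 7: ['wilderness'] (min_width=10, slack=5)
Line 8: ['journey', 'time'] (min_width=12, slack=3)
Line 9: ['electric', 'salt'] (min_width=13, slack=2)
Line 10: ['morning', 'angry'] (min_width=13, slack=2)
Line 11: ['security', 'give'] (min_width=13, slack=2)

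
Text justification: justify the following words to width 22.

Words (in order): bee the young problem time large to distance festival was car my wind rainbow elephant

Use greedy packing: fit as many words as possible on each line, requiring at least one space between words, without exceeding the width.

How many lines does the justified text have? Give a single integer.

Answer: 4

Derivation:
Line 1: ['bee', 'the', 'young', 'problem'] (min_width=21, slack=1)
Line 2: ['time', 'large', 'to', 'distance'] (min_width=22, slack=0)
Line 3: ['festival', 'was', 'car', 'my'] (min_width=19, slack=3)
Line 4: ['wind', 'rainbow', 'elephant'] (min_width=21, slack=1)
Total lines: 4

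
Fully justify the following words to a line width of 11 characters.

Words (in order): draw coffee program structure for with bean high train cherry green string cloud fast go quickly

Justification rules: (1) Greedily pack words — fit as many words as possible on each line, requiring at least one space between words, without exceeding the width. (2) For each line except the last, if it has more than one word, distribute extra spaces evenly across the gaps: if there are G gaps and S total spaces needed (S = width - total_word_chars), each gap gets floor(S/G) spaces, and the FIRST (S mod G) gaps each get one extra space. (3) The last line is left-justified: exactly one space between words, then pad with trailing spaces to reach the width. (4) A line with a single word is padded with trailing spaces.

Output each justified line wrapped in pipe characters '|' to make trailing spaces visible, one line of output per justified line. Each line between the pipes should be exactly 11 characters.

Line 1: ['draw', 'coffee'] (min_width=11, slack=0)
Line 2: ['program'] (min_width=7, slack=4)
Line 3: ['structure'] (min_width=9, slack=2)
Line 4: ['for', 'with'] (min_width=8, slack=3)
Line 5: ['bean', 'high'] (min_width=9, slack=2)
Line 6: ['train'] (min_width=5, slack=6)
Line 7: ['cherry'] (min_width=6, slack=5)
Line 8: ['green'] (min_width=5, slack=6)
Line 9: ['string'] (min_width=6, slack=5)
Line 10: ['cloud', 'fast'] (min_width=10, slack=1)
Line 11: ['go', 'quickly'] (min_width=10, slack=1)

Answer: |draw coffee|
|program    |
|structure  |
|for    with|
|bean   high|
|train      |
|cherry     |
|green      |
|string     |
|cloud  fast|
|go quickly |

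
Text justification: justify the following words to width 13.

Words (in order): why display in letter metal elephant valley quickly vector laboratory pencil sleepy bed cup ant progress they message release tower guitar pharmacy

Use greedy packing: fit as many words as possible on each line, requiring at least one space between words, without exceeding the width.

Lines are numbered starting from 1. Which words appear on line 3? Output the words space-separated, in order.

Answer: metal

Derivation:
Line 1: ['why', 'display'] (min_width=11, slack=2)
Line 2: ['in', 'letter'] (min_width=9, slack=4)
Line 3: ['metal'] (min_width=5, slack=8)
Line 4: ['elephant'] (min_width=8, slack=5)
Line 5: ['valley'] (min_width=6, slack=7)
Line 6: ['quickly'] (min_width=7, slack=6)
Line 7: ['vector'] (min_width=6, slack=7)
Line 8: ['laboratory'] (min_width=10, slack=3)
Line 9: ['pencil', 'sleepy'] (min_width=13, slack=0)
Line 10: ['bed', 'cup', 'ant'] (min_width=11, slack=2)
Line 11: ['progress', 'they'] (min_width=13, slack=0)
Line 12: ['message'] (min_width=7, slack=6)
Line 13: ['release', 'tower'] (min_width=13, slack=0)
Line 14: ['guitar'] (min_width=6, slack=7)
Line 15: ['pharmacy'] (min_width=8, slack=5)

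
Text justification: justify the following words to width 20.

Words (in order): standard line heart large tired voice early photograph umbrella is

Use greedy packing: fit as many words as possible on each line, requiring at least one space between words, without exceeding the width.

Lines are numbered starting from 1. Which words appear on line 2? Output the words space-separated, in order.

Line 1: ['standard', 'line', 'heart'] (min_width=19, slack=1)
Line 2: ['large', 'tired', 'voice'] (min_width=17, slack=3)
Line 3: ['early', 'photograph'] (min_width=16, slack=4)
Line 4: ['umbrella', 'is'] (min_width=11, slack=9)

Answer: large tired voice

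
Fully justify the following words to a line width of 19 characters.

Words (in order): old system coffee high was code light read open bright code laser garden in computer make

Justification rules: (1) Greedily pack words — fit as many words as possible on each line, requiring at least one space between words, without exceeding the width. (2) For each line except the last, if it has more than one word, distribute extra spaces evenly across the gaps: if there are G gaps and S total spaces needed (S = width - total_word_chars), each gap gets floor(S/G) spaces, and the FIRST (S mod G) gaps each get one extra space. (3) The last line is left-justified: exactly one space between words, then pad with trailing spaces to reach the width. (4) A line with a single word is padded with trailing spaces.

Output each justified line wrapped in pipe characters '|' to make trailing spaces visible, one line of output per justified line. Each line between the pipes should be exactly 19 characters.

Line 1: ['old', 'system', 'coffee'] (min_width=17, slack=2)
Line 2: ['high', 'was', 'code', 'light'] (min_width=19, slack=0)
Line 3: ['read', 'open', 'bright'] (min_width=16, slack=3)
Line 4: ['code', 'laser', 'garden'] (min_width=17, slack=2)
Line 5: ['in', 'computer', 'make'] (min_width=16, slack=3)

Answer: |old  system  coffee|
|high was code light|
|read   open  bright|
|code  laser  garden|
|in computer make   |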